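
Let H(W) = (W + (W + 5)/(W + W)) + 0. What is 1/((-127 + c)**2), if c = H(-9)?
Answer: 81/1493284 ≈ 5.4243e-5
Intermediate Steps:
H(W) = W + (5 + W)/(2*W) (H(W) = (W + (5 + W)/((2*W))) + 0 = (W + (5 + W)*(1/(2*W))) + 0 = (W + (5 + W)/(2*W)) + 0 = W + (5 + W)/(2*W))
c = -79/9 (c = 1/2 - 9 + (5/2)/(-9) = 1/2 - 9 + (5/2)*(-1/9) = 1/2 - 9 - 5/18 = -79/9 ≈ -8.7778)
1/((-127 + c)**2) = 1/((-127 - 79/9)**2) = 1/((-1222/9)**2) = 1/(1493284/81) = 81/1493284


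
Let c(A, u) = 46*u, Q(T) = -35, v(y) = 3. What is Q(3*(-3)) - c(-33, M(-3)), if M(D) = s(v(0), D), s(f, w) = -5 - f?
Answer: 333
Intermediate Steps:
M(D) = -8 (M(D) = -5 - 1*3 = -5 - 3 = -8)
Q(3*(-3)) - c(-33, M(-3)) = -35 - 46*(-8) = -35 - 1*(-368) = -35 + 368 = 333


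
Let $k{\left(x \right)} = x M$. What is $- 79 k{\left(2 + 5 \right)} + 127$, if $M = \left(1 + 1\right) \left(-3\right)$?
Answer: $3445$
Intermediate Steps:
$M = -6$ ($M = 2 \left(-3\right) = -6$)
$k{\left(x \right)} = - 6 x$ ($k{\left(x \right)} = x \left(-6\right) = - 6 x$)
$- 79 k{\left(2 + 5 \right)} + 127 = - 79 \left(- 6 \left(2 + 5\right)\right) + 127 = - 79 \left(\left(-6\right) 7\right) + 127 = \left(-79\right) \left(-42\right) + 127 = 3318 + 127 = 3445$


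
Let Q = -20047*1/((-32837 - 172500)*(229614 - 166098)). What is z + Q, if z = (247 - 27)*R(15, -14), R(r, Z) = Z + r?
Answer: 2869280696287/13042184892 ≈ 220.00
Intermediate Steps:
Q = 20047/13042184892 (Q = -20047/((-205337*63516)) = -20047/(-13042184892) = -20047*(-1/13042184892) = 20047/13042184892 ≈ 1.5371e-6)
z = 220 (z = (247 - 27)*(-14 + 15) = 220*1 = 220)
z + Q = 220 + 20047/13042184892 = 2869280696287/13042184892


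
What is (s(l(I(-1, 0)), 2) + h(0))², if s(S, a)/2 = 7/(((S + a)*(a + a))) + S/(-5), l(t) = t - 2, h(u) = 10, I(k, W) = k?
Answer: 5929/100 ≈ 59.290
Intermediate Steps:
l(t) = -2 + t
s(S, a) = -2*S/5 + 7/(a*(S + a)) (s(S, a) = 2*(7/(((S + a)*(a + a))) + S/(-5)) = 2*(7/(((S + a)*(2*a))) + S*(-⅕)) = 2*(7/((2*a*(S + a))) - S/5) = 2*(7*(1/(2*a*(S + a))) - S/5) = 2*(7/(2*a*(S + a)) - S/5) = 2*(-S/5 + 7/(2*a*(S + a))) = -2*S/5 + 7/(a*(S + a)))
(s(l(I(-1, 0)), 2) + h(0))² = ((⅕)*(35 - 2*(-2 - 1)*2² - 2*2*(-2 - 1)²)/(2*((-2 - 1) + 2)) + 10)² = ((⅕)*(½)*(35 - 2*(-3)*4 - 2*2*(-3)²)/(-3 + 2) + 10)² = ((⅕)*(½)*(35 + 24 - 2*2*9)/(-1) + 10)² = ((⅕)*(½)*(-1)*(35 + 24 - 36) + 10)² = ((⅕)*(½)*(-1)*23 + 10)² = (-23/10 + 10)² = (77/10)² = 5929/100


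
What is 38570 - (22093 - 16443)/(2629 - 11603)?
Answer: 173066415/4487 ≈ 38571.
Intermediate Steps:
38570 - (22093 - 16443)/(2629 - 11603) = 38570 - 5650/(-8974) = 38570 - 5650*(-1)/8974 = 38570 - 1*(-2825/4487) = 38570 + 2825/4487 = 173066415/4487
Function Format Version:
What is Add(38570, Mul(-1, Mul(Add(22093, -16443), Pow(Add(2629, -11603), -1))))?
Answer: Rational(173066415, 4487) ≈ 38571.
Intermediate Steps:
Add(38570, Mul(-1, Mul(Add(22093, -16443), Pow(Add(2629, -11603), -1)))) = Add(38570, Mul(-1, Mul(5650, Pow(-8974, -1)))) = Add(38570, Mul(-1, Mul(5650, Rational(-1, 8974)))) = Add(38570, Mul(-1, Rational(-2825, 4487))) = Add(38570, Rational(2825, 4487)) = Rational(173066415, 4487)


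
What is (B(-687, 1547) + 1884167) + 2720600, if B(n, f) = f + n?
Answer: 4605627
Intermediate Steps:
(B(-687, 1547) + 1884167) + 2720600 = ((1547 - 687) + 1884167) + 2720600 = (860 + 1884167) + 2720600 = 1885027 + 2720600 = 4605627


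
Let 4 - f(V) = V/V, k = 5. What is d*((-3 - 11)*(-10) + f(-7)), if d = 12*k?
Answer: 8580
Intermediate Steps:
f(V) = 3 (f(V) = 4 - V/V = 4 - 1*1 = 4 - 1 = 3)
d = 60 (d = 12*5 = 60)
d*((-3 - 11)*(-10) + f(-7)) = 60*((-3 - 11)*(-10) + 3) = 60*(-14*(-10) + 3) = 60*(140 + 3) = 60*143 = 8580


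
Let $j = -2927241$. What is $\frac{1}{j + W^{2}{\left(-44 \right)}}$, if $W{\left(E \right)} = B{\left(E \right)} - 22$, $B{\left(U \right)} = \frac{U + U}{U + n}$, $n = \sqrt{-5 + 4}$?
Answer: $- \frac{10981416552709}{32140859773670227705} + \frac{6818592 i}{32140859773670227705} \approx -3.4167 \cdot 10^{-7} + 2.1215 \cdot 10^{-13} i$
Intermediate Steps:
$n = i$ ($n = \sqrt{-1} = i \approx 1.0 i$)
$B{\left(U \right)} = \frac{2 U}{i + U}$ ($B{\left(U \right)} = \frac{U + U}{U + i} = \frac{2 U}{i + U}$)
$W{\left(E \right)} = -22 + \frac{2 E}{i + E}$ ($W{\left(E \right)} = \frac{2 E}{i + E} - 22 = -22 + \frac{2 E}{i + E}$)
$\frac{1}{j + W^{2}{\left(-44 \right)}} = \frac{1}{-2927241 + \left(\frac{2 \left(- 11 i - -440\right)}{i - 44}\right)^{2}} = \frac{1}{-2927241 + \left(\frac{2 \left(- 11 i + 440\right)}{-44 + i}\right)^{2}} = \frac{1}{-2927241 + \left(2 \frac{-44 - i}{1937} \left(440 - 11 i\right)\right)^{2}} = \frac{1}{-2927241 + \left(\frac{2 \left(-44 - i\right) \left(440 - 11 i\right)}{1937}\right)^{2}} = \frac{1}{-2927241 + \frac{4 \left(-44 - i\right)^{2} \left(440 - 11 i\right)^{2}}{3751969}}$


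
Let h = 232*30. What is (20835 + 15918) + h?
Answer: 43713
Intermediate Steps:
h = 6960
(20835 + 15918) + h = (20835 + 15918) + 6960 = 36753 + 6960 = 43713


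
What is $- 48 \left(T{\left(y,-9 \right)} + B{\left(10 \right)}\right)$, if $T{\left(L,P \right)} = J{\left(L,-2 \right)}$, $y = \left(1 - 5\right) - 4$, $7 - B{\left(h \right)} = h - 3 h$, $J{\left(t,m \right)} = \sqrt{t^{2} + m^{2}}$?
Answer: $-1296 - 96 \sqrt{17} \approx -1691.8$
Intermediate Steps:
$J{\left(t,m \right)} = \sqrt{m^{2} + t^{2}}$
$B{\left(h \right)} = 7 + 2 h$ ($B{\left(h \right)} = 7 - \left(h - 3 h\right) = 7 - - 2 h = 7 + 2 h$)
$y = -8$ ($y = -4 - 4 = -8$)
$T{\left(L,P \right)} = \sqrt{4 + L^{2}}$ ($T{\left(L,P \right)} = \sqrt{\left(-2\right)^{2} + L^{2}} = \sqrt{4 + L^{2}}$)
$- 48 \left(T{\left(y,-9 \right)} + B{\left(10 \right)}\right) = - 48 \left(\sqrt{4 + \left(-8\right)^{2}} + \left(7 + 2 \cdot 10\right)\right) = - 48 \left(\sqrt{4 + 64} + \left(7 + 20\right)\right) = - 48 \left(\sqrt{68} + 27\right) = - 48 \left(2 \sqrt{17} + 27\right) = - 48 \left(27 + 2 \sqrt{17}\right) = -1296 - 96 \sqrt{17}$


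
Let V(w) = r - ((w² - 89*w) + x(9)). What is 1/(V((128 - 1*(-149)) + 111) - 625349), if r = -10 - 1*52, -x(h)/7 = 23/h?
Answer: -9/6672646 ≈ -1.3488e-6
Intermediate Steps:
x(h) = -161/h
r = -62 (r = -10 - 52 = -62)
V(w) = -397/9 - w² + 89*w (V(w) = -62 - ((w² - 89*w) - 161/9) = -62 - (-161/9 + w² - 89*w) = -62 + (161/9 - w² + 89*w) = -397/9 - w² + 89*w)
1/(V((128 - 1*(-149)) + 111) - 625349) = 1/((-397/9 - ((128 - 1*(-149)) + 111)² + 89*((128 - 1*(-149)) + 111)) - 625349) = 1/((-397/9 - ((128 + 149) + 111)² + 89*((128 + 149) + 111)) - 625349) = 1/((-397/9 - (277 + 111)² + 89*(277 + 111)) - 625349) = 1/((-397/9 - 1*388² + 89*388) - 625349) = 1/((-397/9 - 1*150544 + 34532) - 625349) = 1/((-397/9 - 150544 + 34532) - 625349) = 1/(-1044505/9 - 625349) = 1/(-6672646/9) = -9/6672646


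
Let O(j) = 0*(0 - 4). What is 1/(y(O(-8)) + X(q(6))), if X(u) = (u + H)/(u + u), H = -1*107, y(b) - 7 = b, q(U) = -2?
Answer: 4/137 ≈ 0.029197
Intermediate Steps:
O(j) = 0 (O(j) = 0*(-4) = 0)
y(b) = 7 + b
H = -107
X(u) = (-107 + u)/(2*u) (X(u) = (u - 107)/(u + u) = (-107 + u)/((2*u)) = (-107 + u)*(1/(2*u)) = (-107 + u)/(2*u))
1/(y(O(-8)) + X(q(6))) = 1/((7 + 0) + (1/2)*(-107 - 2)/(-2)) = 1/(7 + (1/2)*(-1/2)*(-109)) = 1/(7 + 109/4) = 1/(137/4) = 4/137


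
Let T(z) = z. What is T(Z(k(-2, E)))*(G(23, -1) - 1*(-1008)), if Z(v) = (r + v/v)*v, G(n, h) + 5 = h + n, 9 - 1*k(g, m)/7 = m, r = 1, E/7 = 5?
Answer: -373100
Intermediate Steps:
E = 35 (E = 7*5 = 35)
k(g, m) = 63 - 7*m
G(n, h) = -5 + h + n (G(n, h) = -5 + (h + n) = -5 + h + n)
Z(v) = 2*v (Z(v) = (1 + v/v)*v = (1 + 1)*v = 2*v)
T(Z(k(-2, E)))*(G(23, -1) - 1*(-1008)) = (2*(63 - 7*35))*((-5 - 1 + 23) - 1*(-1008)) = (2*(63 - 245))*(17 + 1008) = (2*(-182))*1025 = -364*1025 = -373100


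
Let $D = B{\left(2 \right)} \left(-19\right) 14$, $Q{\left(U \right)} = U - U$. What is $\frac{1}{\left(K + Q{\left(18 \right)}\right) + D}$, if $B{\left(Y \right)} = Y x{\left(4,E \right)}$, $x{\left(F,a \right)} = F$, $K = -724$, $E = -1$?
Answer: $- \frac{1}{2852} \approx -0.00035063$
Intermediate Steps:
$Q{\left(U \right)} = 0$
$B{\left(Y \right)} = 4 Y$ ($B{\left(Y \right)} = Y 4 = 4 Y$)
$D = -2128$ ($D = 4 \cdot 2 \left(-19\right) 14 = 8 \left(-19\right) 14 = \left(-152\right) 14 = -2128$)
$\frac{1}{\left(K + Q{\left(18 \right)}\right) + D} = \frac{1}{\left(-724 + 0\right) - 2128} = \frac{1}{-724 - 2128} = \frac{1}{-2852} = - \frac{1}{2852}$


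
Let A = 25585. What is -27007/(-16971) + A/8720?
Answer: 133940815/29597424 ≈ 4.5254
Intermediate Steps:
-27007/(-16971) + A/8720 = -27007/(-16971) + 25585/8720 = -27007*(-1/16971) + 25585*(1/8720) = 27007/16971 + 5117/1744 = 133940815/29597424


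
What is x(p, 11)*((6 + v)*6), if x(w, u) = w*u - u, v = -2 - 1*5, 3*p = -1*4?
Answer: 154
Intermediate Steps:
p = -4/3 (p = (-1*4)/3 = (⅓)*(-4) = -4/3 ≈ -1.3333)
v = -7 (v = -2 - 5 = -7)
x(w, u) = -u + u*w (x(w, u) = u*w - u = -u + u*w)
x(p, 11)*((6 + v)*6) = (11*(-1 - 4/3))*((6 - 7)*6) = (11*(-7/3))*(-1*6) = -77/3*(-6) = 154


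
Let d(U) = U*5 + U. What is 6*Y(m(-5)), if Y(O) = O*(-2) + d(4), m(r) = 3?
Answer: 108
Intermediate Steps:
d(U) = 6*U (d(U) = 5*U + U = 6*U)
Y(O) = 24 - 2*O (Y(O) = O*(-2) + 6*4 = -2*O + 24 = 24 - 2*O)
6*Y(m(-5)) = 6*(24 - 2*3) = 6*(24 - 6) = 6*18 = 108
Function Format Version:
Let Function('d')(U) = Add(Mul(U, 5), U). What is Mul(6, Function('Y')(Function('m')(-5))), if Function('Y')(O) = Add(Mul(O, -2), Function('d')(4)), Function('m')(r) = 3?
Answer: 108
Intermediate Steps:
Function('d')(U) = Mul(6, U) (Function('d')(U) = Add(Mul(5, U), U) = Mul(6, U))
Function('Y')(O) = Add(24, Mul(-2, O)) (Function('Y')(O) = Add(Mul(O, -2), Mul(6, 4)) = Add(Mul(-2, O), 24) = Add(24, Mul(-2, O)))
Mul(6, Function('Y')(Function('m')(-5))) = Mul(6, Add(24, Mul(-2, 3))) = Mul(6, Add(24, -6)) = Mul(6, 18) = 108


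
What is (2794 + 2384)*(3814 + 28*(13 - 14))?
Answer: 19603908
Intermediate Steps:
(2794 + 2384)*(3814 + 28*(13 - 14)) = 5178*(3814 + 28*(-1)) = 5178*(3814 - 28) = 5178*3786 = 19603908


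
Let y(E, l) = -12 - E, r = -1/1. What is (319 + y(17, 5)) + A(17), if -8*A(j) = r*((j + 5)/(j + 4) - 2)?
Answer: 12175/42 ≈ 289.88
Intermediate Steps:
r = -1 (r = -1*1 = -1)
A(j) = -¼ + (5 + j)/(8*(4 + j)) (A(j) = -(-1)*((j + 5)/(j + 4) - 2)/8 = -(-1)*((5 + j)/(4 + j) - 2)/8 = -(-1)*(-2 + (5 + j)/(4 + j))/8 = -(2 - (5 + j)/(4 + j))/8 = -¼ + (5 + j)/(8*(4 + j)))
(319 + y(17, 5)) + A(17) = (319 + (-12 - 1*17)) + (-3 - 1*17)/(8*(4 + 17)) = (319 + (-12 - 17)) + (⅛)*(-3 - 17)/21 = (319 - 29) + (⅛)*(1/21)*(-20) = 290 - 5/42 = 12175/42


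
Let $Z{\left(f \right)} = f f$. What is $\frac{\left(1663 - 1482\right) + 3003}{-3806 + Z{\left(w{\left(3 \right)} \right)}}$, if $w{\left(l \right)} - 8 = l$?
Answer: $- \frac{3184}{3685} \approx -0.86404$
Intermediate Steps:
$w{\left(l \right)} = 8 + l$
$Z{\left(f \right)} = f^{2}$
$\frac{\left(1663 - 1482\right) + 3003}{-3806 + Z{\left(w{\left(3 \right)} \right)}} = \frac{\left(1663 - 1482\right) + 3003}{-3806 + \left(8 + 3\right)^{2}} = \frac{\left(1663 - 1482\right) + 3003}{-3806 + 11^{2}} = \frac{181 + 3003}{-3806 + 121} = \frac{3184}{-3685} = 3184 \left(- \frac{1}{3685}\right) = - \frac{3184}{3685}$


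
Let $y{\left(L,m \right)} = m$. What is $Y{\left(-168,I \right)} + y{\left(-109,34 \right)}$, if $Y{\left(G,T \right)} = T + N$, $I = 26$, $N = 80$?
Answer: $140$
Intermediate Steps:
$Y{\left(G,T \right)} = 80 + T$ ($Y{\left(G,T \right)} = T + 80 = 80 + T$)
$Y{\left(-168,I \right)} + y{\left(-109,34 \right)} = \left(80 + 26\right) + 34 = 106 + 34 = 140$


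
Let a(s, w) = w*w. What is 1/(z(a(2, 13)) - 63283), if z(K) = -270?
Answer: -1/63553 ≈ -1.5735e-5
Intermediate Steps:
a(s, w) = w**2
1/(z(a(2, 13)) - 63283) = 1/(-270 - 63283) = 1/(-63553) = -1/63553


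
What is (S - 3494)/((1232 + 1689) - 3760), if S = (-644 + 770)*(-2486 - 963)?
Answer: 438068/839 ≈ 522.13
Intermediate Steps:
S = -434574 (S = 126*(-3449) = -434574)
(S - 3494)/((1232 + 1689) - 3760) = (-434574 - 3494)/((1232 + 1689) - 3760) = -438068/(2921 - 3760) = -438068/(-839) = -438068*(-1/839) = 438068/839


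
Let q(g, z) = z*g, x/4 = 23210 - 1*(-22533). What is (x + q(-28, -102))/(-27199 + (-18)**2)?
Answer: -185828/26875 ≈ -6.9145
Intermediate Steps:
x = 182972 (x = 4*(23210 - 1*(-22533)) = 4*(23210 + 22533) = 4*45743 = 182972)
q(g, z) = g*z
(x + q(-28, -102))/(-27199 + (-18)**2) = (182972 - 28*(-102))/(-27199 + (-18)**2) = (182972 + 2856)/(-27199 + 324) = 185828/(-26875) = 185828*(-1/26875) = -185828/26875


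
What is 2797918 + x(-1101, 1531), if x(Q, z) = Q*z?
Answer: 1112287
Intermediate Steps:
2797918 + x(-1101, 1531) = 2797918 - 1101*1531 = 2797918 - 1685631 = 1112287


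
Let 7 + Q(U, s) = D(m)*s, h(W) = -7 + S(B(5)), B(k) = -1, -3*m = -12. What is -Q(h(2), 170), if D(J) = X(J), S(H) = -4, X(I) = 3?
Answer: -503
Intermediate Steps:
m = 4 (m = -1/3*(-12) = 4)
D(J) = 3
h(W) = -11 (h(W) = -7 - 4 = -11)
Q(U, s) = -7 + 3*s
-Q(h(2), 170) = -(-7 + 3*170) = -(-7 + 510) = -1*503 = -503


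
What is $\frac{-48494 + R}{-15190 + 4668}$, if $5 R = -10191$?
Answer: $\frac{252661}{52610} \approx 4.8025$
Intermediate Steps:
$R = - \frac{10191}{5}$ ($R = \frac{1}{5} \left(-10191\right) = - \frac{10191}{5} \approx -2038.2$)
$\frac{-48494 + R}{-15190 + 4668} = \frac{-48494 - \frac{10191}{5}}{-15190 + 4668} = - \frac{252661}{5 \left(-10522\right)} = \left(- \frac{252661}{5}\right) \left(- \frac{1}{10522}\right) = \frac{252661}{52610}$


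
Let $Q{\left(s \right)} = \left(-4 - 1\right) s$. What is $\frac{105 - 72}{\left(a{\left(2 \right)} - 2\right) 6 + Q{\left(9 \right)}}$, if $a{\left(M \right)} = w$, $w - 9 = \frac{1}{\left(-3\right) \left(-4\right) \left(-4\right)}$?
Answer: $- \frac{264}{25} \approx -10.56$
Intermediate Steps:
$w = \frac{431}{48}$ ($w = 9 + \frac{1}{\left(-3\right) \left(-4\right) \left(-4\right)} = 9 + \frac{1}{12 \left(-4\right)} = 9 + \frac{1}{-48} = 9 - \frac{1}{48} = \frac{431}{48} \approx 8.9792$)
$a{\left(M \right)} = \frac{431}{48}$
$Q{\left(s \right)} = - 5 s$
$\frac{105 - 72}{\left(a{\left(2 \right)} - 2\right) 6 + Q{\left(9 \right)}} = \frac{105 - 72}{\left(\frac{431}{48} - 2\right) 6 - 45} = \frac{1}{\frac{335}{48} \cdot 6 - 45} \cdot 33 = \frac{1}{\frac{335}{8} - 45} \cdot 33 = \frac{1}{- \frac{25}{8}} \cdot 33 = \left(- \frac{8}{25}\right) 33 = - \frac{264}{25}$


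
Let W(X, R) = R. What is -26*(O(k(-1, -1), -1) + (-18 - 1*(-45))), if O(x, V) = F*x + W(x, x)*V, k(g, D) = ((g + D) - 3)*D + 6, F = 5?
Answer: -1846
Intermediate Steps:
k(g, D) = 6 + D*(-3 + D + g) (k(g, D) = ((D + g) - 3)*D + 6 = (-3 + D + g)*D + 6 = D*(-3 + D + g) + 6 = 6 + D*(-3 + D + g))
O(x, V) = 5*x + V*x (O(x, V) = 5*x + x*V = 5*x + V*x)
-26*(O(k(-1, -1), -1) + (-18 - 1*(-45))) = -26*((6 + (-1)² - 3*(-1) - 1*(-1))*(5 - 1) + (-18 - 1*(-45))) = -26*((6 + 1 + 3 + 1)*4 + (-18 + 45)) = -26*(11*4 + 27) = -26*(44 + 27) = -26*71 = -1846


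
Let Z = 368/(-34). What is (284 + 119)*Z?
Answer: -74152/17 ≈ -4361.9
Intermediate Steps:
Z = -184/17 (Z = 368*(-1/34) = -184/17 ≈ -10.824)
(284 + 119)*Z = (284 + 119)*(-184/17) = 403*(-184/17) = -74152/17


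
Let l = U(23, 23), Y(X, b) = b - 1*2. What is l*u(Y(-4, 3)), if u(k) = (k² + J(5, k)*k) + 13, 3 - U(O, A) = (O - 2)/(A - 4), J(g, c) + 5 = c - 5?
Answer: 180/19 ≈ 9.4737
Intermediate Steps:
J(g, c) = -10 + c (J(g, c) = -5 + (c - 5) = -5 + (-5 + c) = -10 + c)
Y(X, b) = -2 + b (Y(X, b) = b - 2 = -2 + b)
U(O, A) = 3 - (-2 + O)/(-4 + A) (U(O, A) = 3 - (O - 2)/(A - 4) = 3 - (-2 + O)/(-4 + A))
l = 36/19 (l = (-10 - 1*23 + 3*23)/(-4 + 23) = (-10 - 23 + 69)/19 = (1/19)*36 = 36/19 ≈ 1.8947)
u(k) = 13 + k² + k*(-10 + k) (u(k) = (k² + (-10 + k)*k) + 13 = (k² + k*(-10 + k)) + 13 = 13 + k² + k*(-10 + k))
l*u(Y(-4, 3)) = 36*(13 + (-2 + 3)² + (-2 + 3)*(-10 + (-2 + 3)))/19 = 36*(13 + 1² + 1*(-10 + 1))/19 = 36*(13 + 1 + 1*(-9))/19 = 36*(13 + 1 - 9)/19 = (36/19)*5 = 180/19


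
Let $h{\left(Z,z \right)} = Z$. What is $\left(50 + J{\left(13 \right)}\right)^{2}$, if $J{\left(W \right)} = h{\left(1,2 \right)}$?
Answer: $2601$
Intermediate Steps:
$J{\left(W \right)} = 1$
$\left(50 + J{\left(13 \right)}\right)^{2} = \left(50 + 1\right)^{2} = 51^{2} = 2601$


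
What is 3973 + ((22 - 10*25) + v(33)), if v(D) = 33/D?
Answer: 3746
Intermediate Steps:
3973 + ((22 - 10*25) + v(33)) = 3973 + ((22 - 10*25) + 33/33) = 3973 + ((22 - 250) + 33*(1/33)) = 3973 + (-228 + 1) = 3973 - 227 = 3746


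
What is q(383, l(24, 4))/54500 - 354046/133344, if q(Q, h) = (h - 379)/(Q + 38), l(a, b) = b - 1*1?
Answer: -1015432323043/382438926000 ≈ -2.6551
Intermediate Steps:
l(a, b) = -1 + b (l(a, b) = b - 1 = -1 + b)
q(Q, h) = (-379 + h)/(38 + Q)
q(383, l(24, 4))/54500 - 354046/133344 = ((-379 + (-1 + 4))/(38 + 383))/54500 - 354046/133344 = ((-379 + 3)/421)*(1/54500) - 354046*1/133344 = ((1/421)*(-376))*(1/54500) - 177023/66672 = -376/421*1/54500 - 177023/66672 = -94/5736125 - 177023/66672 = -1015432323043/382438926000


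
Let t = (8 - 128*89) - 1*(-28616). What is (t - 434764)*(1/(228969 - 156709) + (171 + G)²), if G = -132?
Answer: -11472470501563/18065 ≈ -6.3507e+8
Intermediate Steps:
t = 17232 (t = (8 - 11392) + 28616 = -11384 + 28616 = 17232)
(t - 434764)*(1/(228969 - 156709) + (171 + G)²) = (17232 - 434764)*(1/(228969 - 156709) + (171 - 132)²) = -417532*(1/72260 + 39²) = -417532*(1/72260 + 1521) = -417532*109907461/72260 = -11472470501563/18065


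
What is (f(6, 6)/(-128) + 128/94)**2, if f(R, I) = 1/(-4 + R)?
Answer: 266897569/144769024 ≈ 1.8436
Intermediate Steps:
(f(6, 6)/(-128) + 128/94)**2 = (1/((-4 + 6)*(-128)) + 128/94)**2 = (-1/128/2 + 128*(1/94))**2 = ((1/2)*(-1/128) + 64/47)**2 = (-1/256 + 64/47)**2 = (16337/12032)**2 = 266897569/144769024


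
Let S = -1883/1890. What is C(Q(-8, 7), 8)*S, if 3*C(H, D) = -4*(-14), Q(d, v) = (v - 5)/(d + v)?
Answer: -7532/405 ≈ -18.598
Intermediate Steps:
Q(d, v) = (-5 + v)/(d + v)
C(H, D) = 56/3 (C(H, D) = (-4*(-14))/3 = (⅓)*56 = 56/3)
S = -269/270 (S = -1883*1/1890 = -269/270 ≈ -0.99630)
C(Q(-8, 7), 8)*S = (56/3)*(-269/270) = -7532/405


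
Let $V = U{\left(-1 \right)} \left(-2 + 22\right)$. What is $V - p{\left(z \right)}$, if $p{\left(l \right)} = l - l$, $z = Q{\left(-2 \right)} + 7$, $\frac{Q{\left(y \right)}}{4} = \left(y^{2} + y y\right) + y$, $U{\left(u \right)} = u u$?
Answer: $20$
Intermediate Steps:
$U{\left(u \right)} = u^{2}$
$Q{\left(y \right)} = 4 y + 8 y^{2}$ ($Q{\left(y \right)} = 4 \left(\left(y^{2} + y y\right) + y\right) = 4 \left(\left(y^{2} + y^{2}\right) + y\right) = 4 \left(2 y^{2} + y\right) = 4 \left(y + 2 y^{2}\right) = 4 y + 8 y^{2}$)
$V = 20$ ($V = \left(-1\right)^{2} \left(-2 + 22\right) = 1 \cdot 20 = 20$)
$z = 31$ ($z = 4 \left(-2\right) \left(1 + 2 \left(-2\right)\right) + 7 = 4 \left(-2\right) \left(1 - 4\right) + 7 = 4 \left(-2\right) \left(-3\right) + 7 = 24 + 7 = 31$)
$p{\left(l \right)} = 0$
$V - p{\left(z \right)} = 20 - 0 = 20 + 0 = 20$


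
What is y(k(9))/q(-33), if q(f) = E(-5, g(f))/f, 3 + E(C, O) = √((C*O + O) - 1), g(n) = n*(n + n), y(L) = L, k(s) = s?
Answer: 891/8722 + 297*I*√8713/8722 ≈ 0.10216 + 3.1785*I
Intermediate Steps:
g(n) = 2*n² (g(n) = n*(2*n) = 2*n²)
E(C, O) = -3 + √(-1 + O + C*O) (E(C, O) = -3 + √((C*O + O) - 1) = -3 + √((O + C*O) - 1) = -3 + √(-1 + O + C*O))
q(f) = (-3 + √(-1 - 8*f²))/f (q(f) = (-3 + √(-1 + 2*f² - 10*f²))/f = (-3 + √(-1 - 8*f²))/f)
y(k(9))/q(-33) = 9/(((-3 + √(-1 - 8*(-33)²))/(-33))) = 9/((-(-3 + √(-1 - 8*1089))/33)) = 9/((-(-3 + √(-1 - 8712))/33)) = 9/((-(-3 + √(-8713))/33)) = 9/((-(-3 + I*√8713)/33)) = 9/(1/11 - I*√8713/33)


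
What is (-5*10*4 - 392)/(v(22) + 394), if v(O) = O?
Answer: -37/26 ≈ -1.4231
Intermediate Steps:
(-5*10*4 - 392)/(v(22) + 394) = (-5*10*4 - 392)/(22 + 394) = (-50*4 - 392)/416 = (-200 - 392)*(1/416) = -592*1/416 = -37/26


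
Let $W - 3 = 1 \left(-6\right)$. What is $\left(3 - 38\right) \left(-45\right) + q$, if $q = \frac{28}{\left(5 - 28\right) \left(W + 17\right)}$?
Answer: $\frac{36223}{23} \approx 1574.9$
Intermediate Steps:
$W = -3$ ($W = 3 + 1 \left(-6\right) = 3 - 6 = -3$)
$q = - \frac{2}{23}$ ($q = \frac{28}{\left(5 - 28\right) \left(-3 + 17\right)} = \frac{28}{\left(-23\right) 14} = \frac{28}{-322} = 28 \left(- \frac{1}{322}\right) = - \frac{2}{23} \approx -0.086957$)
$\left(3 - 38\right) \left(-45\right) + q = \left(3 - 38\right) \left(-45\right) - \frac{2}{23} = \left(-35\right) \left(-45\right) - \frac{2}{23} = 1575 - \frac{2}{23} = \frac{36223}{23}$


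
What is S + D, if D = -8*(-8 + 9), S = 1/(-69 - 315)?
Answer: -3073/384 ≈ -8.0026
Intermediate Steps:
S = -1/384 (S = 1/(-384) = -1/384 ≈ -0.0026042)
D = -8 (D = -8*1 = -8)
S + D = -1/384 - 8 = -3073/384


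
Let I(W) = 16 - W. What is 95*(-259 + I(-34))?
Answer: -19855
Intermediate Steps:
95*(-259 + I(-34)) = 95*(-259 + (16 - 1*(-34))) = 95*(-259 + (16 + 34)) = 95*(-259 + 50) = 95*(-209) = -19855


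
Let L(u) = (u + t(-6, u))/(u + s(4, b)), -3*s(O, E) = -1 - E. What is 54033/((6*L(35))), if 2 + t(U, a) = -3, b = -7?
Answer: 198121/20 ≈ 9906.0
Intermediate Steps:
s(O, E) = ⅓ + E/3 (s(O, E) = -(-1 - E)/3 = ⅓ + E/3)
t(U, a) = -5 (t(U, a) = -2 - 3 = -5)
L(u) = (-5 + u)/(-2 + u) (L(u) = (u - 5)/(u + (⅓ + (⅓)*(-7))) = (-5 + u)/(u + (⅓ - 7/3)) = (-5 + u)/(u - 2) = (-5 + u)/(-2 + u))
54033/((6*L(35))) = 54033/((6*((-5 + 35)/(-2 + 35)))) = 54033/((6*(30/33))) = 54033/((6*((1/33)*30))) = 54033/((6*(10/11))) = 54033/(60/11) = 54033*(11/60) = 198121/20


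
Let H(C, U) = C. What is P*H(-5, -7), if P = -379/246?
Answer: 1895/246 ≈ 7.7033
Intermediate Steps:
P = -379/246 (P = -379*1/246 = -379/246 ≈ -1.5406)
P*H(-5, -7) = -379/246*(-5) = 1895/246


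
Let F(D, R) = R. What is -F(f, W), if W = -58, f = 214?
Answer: 58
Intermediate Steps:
-F(f, W) = -1*(-58) = 58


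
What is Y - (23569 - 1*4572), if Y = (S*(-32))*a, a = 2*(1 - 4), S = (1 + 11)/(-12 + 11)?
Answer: -21301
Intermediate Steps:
S = -12 (S = 12/(-1) = 12*(-1) = -12)
a = -6 (a = 2*(-3) = -6)
Y = -2304 (Y = -12*(-32)*(-6) = 384*(-6) = -2304)
Y - (23569 - 1*4572) = -2304 - (23569 - 1*4572) = -2304 - (23569 - 4572) = -2304 - 1*18997 = -2304 - 18997 = -21301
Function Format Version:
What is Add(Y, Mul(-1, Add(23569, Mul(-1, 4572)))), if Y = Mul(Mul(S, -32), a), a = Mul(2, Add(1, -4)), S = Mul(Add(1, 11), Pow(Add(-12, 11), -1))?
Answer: -21301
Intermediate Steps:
S = -12 (S = Mul(12, Pow(-1, -1)) = Mul(12, -1) = -12)
a = -6 (a = Mul(2, -3) = -6)
Y = -2304 (Y = Mul(Mul(-12, -32), -6) = Mul(384, -6) = -2304)
Add(Y, Mul(-1, Add(23569, Mul(-1, 4572)))) = Add(-2304, Mul(-1, Add(23569, Mul(-1, 4572)))) = Add(-2304, Mul(-1, Add(23569, -4572))) = Add(-2304, Mul(-1, 18997)) = Add(-2304, -18997) = -21301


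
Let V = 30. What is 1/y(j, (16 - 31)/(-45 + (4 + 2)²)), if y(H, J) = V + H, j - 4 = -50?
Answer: -1/16 ≈ -0.062500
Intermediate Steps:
j = -46 (j = 4 - 50 = -46)
y(H, J) = 30 + H
1/y(j, (16 - 31)/(-45 + (4 + 2)²)) = 1/(30 - 46) = 1/(-16) = -1/16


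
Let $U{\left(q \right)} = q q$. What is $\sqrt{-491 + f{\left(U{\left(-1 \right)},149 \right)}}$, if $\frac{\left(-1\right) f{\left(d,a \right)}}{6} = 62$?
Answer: $i \sqrt{863} \approx 29.377 i$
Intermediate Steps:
$U{\left(q \right)} = q^{2}$
$f{\left(d,a \right)} = -372$ ($f{\left(d,a \right)} = \left(-6\right) 62 = -372$)
$\sqrt{-491 + f{\left(U{\left(-1 \right)},149 \right)}} = \sqrt{-491 - 372} = \sqrt{-863} = i \sqrt{863}$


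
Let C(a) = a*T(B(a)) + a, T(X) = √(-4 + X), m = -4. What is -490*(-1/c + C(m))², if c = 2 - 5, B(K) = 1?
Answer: 152390/9 - 43120*I*√3/3 ≈ 16932.0 - 24895.0*I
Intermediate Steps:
C(a) = a + I*a*√3 (C(a) = a*√(-4 + 1) + a = a*√(-3) + a = a*(I*√3) + a = I*a*√3 + a = a + I*a*√3)
c = -3
-490*(-1/c + C(m))² = -490*(-1/(-3) - 4*(1 + I*√3))² = -490*(-1*(-⅓) + (-4 - 4*I*√3))² = -490*(⅓ + (-4 - 4*I*√3))² = -490*(-11/3 - 4*I*√3)²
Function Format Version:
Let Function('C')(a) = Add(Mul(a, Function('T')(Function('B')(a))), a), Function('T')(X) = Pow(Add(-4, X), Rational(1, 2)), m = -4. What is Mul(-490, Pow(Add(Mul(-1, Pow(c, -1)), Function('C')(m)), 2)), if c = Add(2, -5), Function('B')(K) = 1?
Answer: Add(Rational(152390, 9), Mul(Rational(-43120, 3), I, Pow(3, Rational(1, 2)))) ≈ Add(16932., Mul(-24895., I))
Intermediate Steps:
Function('C')(a) = Add(a, Mul(I, a, Pow(3, Rational(1, 2)))) (Function('C')(a) = Add(Mul(a, Pow(Add(-4, 1), Rational(1, 2))), a) = Add(Mul(a, Pow(-3, Rational(1, 2))), a) = Add(Mul(a, Mul(I, Pow(3, Rational(1, 2)))), a) = Add(Mul(I, a, Pow(3, Rational(1, 2))), a) = Add(a, Mul(I, a, Pow(3, Rational(1, 2)))))
c = -3
Mul(-490, Pow(Add(Mul(-1, Pow(c, -1)), Function('C')(m)), 2)) = Mul(-490, Pow(Add(Mul(-1, Pow(-3, -1)), Mul(-4, Add(1, Mul(I, Pow(3, Rational(1, 2)))))), 2)) = Mul(-490, Pow(Add(Mul(-1, Rational(-1, 3)), Add(-4, Mul(-4, I, Pow(3, Rational(1, 2))))), 2)) = Mul(-490, Pow(Add(Rational(1, 3), Add(-4, Mul(-4, I, Pow(3, Rational(1, 2))))), 2)) = Mul(-490, Pow(Add(Rational(-11, 3), Mul(-4, I, Pow(3, Rational(1, 2)))), 2))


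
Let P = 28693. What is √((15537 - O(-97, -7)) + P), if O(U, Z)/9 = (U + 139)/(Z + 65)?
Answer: √37191949/29 ≈ 210.29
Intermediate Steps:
O(U, Z) = 9*(139 + U)/(65 + Z) (O(U, Z) = 9*((U + 139)/(Z + 65)) = 9*((139 + U)/(65 + Z)) = 9*(139 + U)/(65 + Z))
√((15537 - O(-97, -7)) + P) = √((15537 - 9*(139 - 97)/(65 - 7)) + 28693) = √((15537 - 9*42/58) + 28693) = √((15537 - 1*189/29) + 28693) = √((15537 - 189/29) + 28693) = √(450384/29 + 28693) = √(1282481/29) = √37191949/29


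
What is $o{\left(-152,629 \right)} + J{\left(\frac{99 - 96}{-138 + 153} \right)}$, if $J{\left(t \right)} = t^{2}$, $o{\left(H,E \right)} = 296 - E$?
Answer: $- \frac{8324}{25} \approx -332.96$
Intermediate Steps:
$o{\left(-152,629 \right)} + J{\left(\frac{99 - 96}{-138 + 153} \right)} = \left(296 - 629\right) + \left(\frac{99 - 96}{-138 + 153}\right)^{2} = \left(296 - 629\right) + \left(\frac{3}{15}\right)^{2} = -333 + \left(3 \cdot \frac{1}{15}\right)^{2} = -333 + \left(\frac{1}{5}\right)^{2} = -333 + \frac{1}{25} = - \frac{8324}{25}$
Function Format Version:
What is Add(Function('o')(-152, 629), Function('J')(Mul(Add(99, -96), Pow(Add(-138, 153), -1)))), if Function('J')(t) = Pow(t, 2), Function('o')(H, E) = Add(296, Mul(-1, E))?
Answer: Rational(-8324, 25) ≈ -332.96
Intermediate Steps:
Add(Function('o')(-152, 629), Function('J')(Mul(Add(99, -96), Pow(Add(-138, 153), -1)))) = Add(Add(296, Mul(-1, 629)), Pow(Mul(Add(99, -96), Pow(Add(-138, 153), -1)), 2)) = Add(Add(296, -629), Pow(Mul(3, Pow(15, -1)), 2)) = Add(-333, Pow(Mul(3, Rational(1, 15)), 2)) = Add(-333, Pow(Rational(1, 5), 2)) = Add(-333, Rational(1, 25)) = Rational(-8324, 25)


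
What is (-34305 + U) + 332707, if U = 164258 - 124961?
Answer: 337699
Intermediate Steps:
U = 39297
(-34305 + U) + 332707 = (-34305 + 39297) + 332707 = 4992 + 332707 = 337699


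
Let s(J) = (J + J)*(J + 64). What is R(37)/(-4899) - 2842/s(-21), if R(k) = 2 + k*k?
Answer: 272546/210657 ≈ 1.2938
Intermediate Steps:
s(J) = 2*J*(64 + J) (s(J) = (2*J)*(64 + J) = 2*J*(64 + J))
R(k) = 2 + k**2
R(37)/(-4899) - 2842/s(-21) = (2 + 37**2)/(-4899) - 2842*(-1/(42*(64 - 21))) = (2 + 1369)*(-1/4899) - 2842/(2*(-21)*43) = 1371*(-1/4899) - 2842/(-1806) = -457/1633 - 2842*(-1/1806) = -457/1633 + 203/129 = 272546/210657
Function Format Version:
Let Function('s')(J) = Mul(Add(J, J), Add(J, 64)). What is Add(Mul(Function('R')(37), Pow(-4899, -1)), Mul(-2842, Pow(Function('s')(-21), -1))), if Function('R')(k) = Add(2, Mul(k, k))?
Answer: Rational(272546, 210657) ≈ 1.2938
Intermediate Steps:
Function('s')(J) = Mul(2, J, Add(64, J)) (Function('s')(J) = Mul(Mul(2, J), Add(64, J)) = Mul(2, J, Add(64, J)))
Function('R')(k) = Add(2, Pow(k, 2))
Add(Mul(Function('R')(37), Pow(-4899, -1)), Mul(-2842, Pow(Function('s')(-21), -1))) = Add(Mul(Add(2, Pow(37, 2)), Pow(-4899, -1)), Mul(-2842, Pow(Mul(2, -21, Add(64, -21)), -1))) = Add(Mul(Add(2, 1369), Rational(-1, 4899)), Mul(-2842, Pow(Mul(2, -21, 43), -1))) = Add(Mul(1371, Rational(-1, 4899)), Mul(-2842, Pow(-1806, -1))) = Add(Rational(-457, 1633), Mul(-2842, Rational(-1, 1806))) = Add(Rational(-457, 1633), Rational(203, 129)) = Rational(272546, 210657)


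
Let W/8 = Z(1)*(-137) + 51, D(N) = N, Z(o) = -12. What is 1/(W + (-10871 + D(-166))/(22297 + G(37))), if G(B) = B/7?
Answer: 156116/2116855701 ≈ 7.3749e-5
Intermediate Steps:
G(B) = B/7 (G(B) = B*(⅐) = B/7)
W = 13560 (W = 8*(-12*(-137) + 51) = 8*(1644 + 51) = 8*1695 = 13560)
1/(W + (-10871 + D(-166))/(22297 + G(37))) = 1/(13560 + (-10871 - 166)/(22297 + (⅐)*37)) = 1/(13560 - 11037/(22297 + 37/7)) = 1/(13560 - 11037/156116/7) = 1/(13560 - 11037*7/156116) = 1/(13560 - 77259/156116) = 1/(2116855701/156116) = 156116/2116855701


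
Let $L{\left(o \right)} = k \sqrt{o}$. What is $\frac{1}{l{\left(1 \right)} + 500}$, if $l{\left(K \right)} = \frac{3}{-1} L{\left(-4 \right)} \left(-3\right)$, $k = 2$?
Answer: $\frac{125}{62824} - \frac{9 i}{62824} \approx 0.0019897 - 0.00014326 i$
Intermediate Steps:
$L{\left(o \right)} = 2 \sqrt{o}$
$l{\left(K \right)} = 36 i$ ($l{\left(K \right)} = \frac{3}{-1} \cdot 2 \sqrt{-4} \left(-3\right) = 3 \left(-1\right) 2 \cdot 2 i \left(-3\right) = - 3 \cdot 4 i \left(-3\right) = - 12 i \left(-3\right) = 36 i$)
$\frac{1}{l{\left(1 \right)} + 500} = \frac{1}{36 i + 500} = \frac{1}{500 + 36 i} = \frac{500 - 36 i}{251296}$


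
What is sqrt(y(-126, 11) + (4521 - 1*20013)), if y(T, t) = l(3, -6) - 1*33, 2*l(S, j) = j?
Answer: 2*I*sqrt(3882) ≈ 124.61*I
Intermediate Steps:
l(S, j) = j/2
y(T, t) = -36 (y(T, t) = (1/2)*(-6) - 1*33 = -3 - 33 = -36)
sqrt(y(-126, 11) + (4521 - 1*20013)) = sqrt(-36 + (4521 - 1*20013)) = sqrt(-36 + (4521 - 20013)) = sqrt(-36 - 15492) = sqrt(-15528) = 2*I*sqrt(3882)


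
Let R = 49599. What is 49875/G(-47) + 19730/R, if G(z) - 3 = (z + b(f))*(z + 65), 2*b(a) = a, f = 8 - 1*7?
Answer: -819098435/13788522 ≈ -59.404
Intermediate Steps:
f = 1 (f = 8 - 7 = 1)
b(a) = a/2
G(z) = 3 + (½ + z)*(65 + z) (G(z) = 3 + (z + (½)*1)*(z + 65) = 3 + (z + ½)*(65 + z) = 3 + (½ + z)*(65 + z))
49875/G(-47) + 19730/R = 49875/(71/2 + (-47)² + (131/2)*(-47)) + 19730/49599 = 49875/(71/2 + 2209 - 6157/2) + 19730*(1/49599) = 49875/(-834) + 19730/49599 = 49875*(-1/834) + 19730/49599 = -16625/278 + 19730/49599 = -819098435/13788522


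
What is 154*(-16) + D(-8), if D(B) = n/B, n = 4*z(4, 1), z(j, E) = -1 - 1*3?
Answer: -2462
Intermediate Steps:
z(j, E) = -4 (z(j, E) = -1 - 3 = -4)
n = -16 (n = 4*(-4) = -16)
D(B) = -16/B
154*(-16) + D(-8) = 154*(-16) - 16/(-8) = -2464 - 16*(-1/8) = -2464 + 2 = -2462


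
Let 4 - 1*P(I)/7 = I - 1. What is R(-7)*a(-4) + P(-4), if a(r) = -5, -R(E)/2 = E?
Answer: -7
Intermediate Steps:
R(E) = -2*E
P(I) = 35 - 7*I (P(I) = 28 - 7*(I - 1) = 28 - 7*(-1 + I) = 28 + (7 - 7*I) = 35 - 7*I)
R(-7)*a(-4) + P(-4) = -2*(-7)*(-5) + (35 - 7*(-4)) = 14*(-5) + (35 + 28) = -70 + 63 = -7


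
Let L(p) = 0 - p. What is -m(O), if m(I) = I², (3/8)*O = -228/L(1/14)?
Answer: -72454144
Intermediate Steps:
L(p) = -p
O = 8512 (O = 8*(-228/((-1/14)))/3 = 8*(-228/((-1*1/14)))/3 = 8*(-228/(-1/14))/3 = 8*(-228*(-14))/3 = (8/3)*3192 = 8512)
-m(O) = -1*8512² = -1*72454144 = -72454144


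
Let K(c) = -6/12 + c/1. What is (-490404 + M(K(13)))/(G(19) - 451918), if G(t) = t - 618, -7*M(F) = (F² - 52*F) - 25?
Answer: 13729237/12670476 ≈ 1.0836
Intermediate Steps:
K(c) = -½ + c (K(c) = -6*1/12 + c*1 = -½ + c)
M(F) = 25/7 - F²/7 + 52*F/7 (M(F) = -((F² - 52*F) - 25)/7 = -(-25 + F² - 52*F)/7 = 25/7 - F²/7 + 52*F/7)
G(t) = -618 + t
(-490404 + M(K(13)))/(G(19) - 451918) = (-490404 + (25/7 - (-½ + 13)²/7 + 52*(-½ + 13)/7))/((-618 + 19) - 451918) = (-490404 + (25/7 - (25/2)²/7 + (52/7)*(25/2)))/(-599 - 451918) = (-490404 + (25/7 - ⅐*625/4 + 650/7))/(-452517) = (-490404 + (25/7 - 625/28 + 650/7))*(-1/452517) = (-490404 + 2075/28)*(-1/452517) = -13729237/28*(-1/452517) = 13729237/12670476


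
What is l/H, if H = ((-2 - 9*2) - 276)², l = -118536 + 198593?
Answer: 80057/87616 ≈ 0.91373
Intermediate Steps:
l = 80057
H = 87616 (H = ((-2 - 18) - 276)² = (-20 - 276)² = (-296)² = 87616)
l/H = 80057/87616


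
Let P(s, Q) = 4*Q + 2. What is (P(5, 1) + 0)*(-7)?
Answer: -42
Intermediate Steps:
P(s, Q) = 2 + 4*Q
(P(5, 1) + 0)*(-7) = ((2 + 4*1) + 0)*(-7) = ((2 + 4) + 0)*(-7) = (6 + 0)*(-7) = 6*(-7) = -42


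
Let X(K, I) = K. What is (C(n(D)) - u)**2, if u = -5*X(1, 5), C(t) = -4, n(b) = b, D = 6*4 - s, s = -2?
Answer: 1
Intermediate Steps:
D = 26 (D = 6*4 - 1*(-2) = 24 + 2 = 26)
u = -5 (u = -5*1 = -5)
(C(n(D)) - u)**2 = (-4 - 1*(-5))**2 = (-4 + 5)**2 = 1**2 = 1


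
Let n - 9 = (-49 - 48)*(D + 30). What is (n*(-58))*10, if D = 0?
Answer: 1682580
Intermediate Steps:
n = -2901 (n = 9 + (-49 - 48)*(0 + 30) = 9 - 97*30 = 9 - 2910 = -2901)
(n*(-58))*10 = -2901*(-58)*10 = 168258*10 = 1682580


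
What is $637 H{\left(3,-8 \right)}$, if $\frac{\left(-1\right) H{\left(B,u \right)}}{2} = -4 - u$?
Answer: $-5096$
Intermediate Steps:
$H{\left(B,u \right)} = 8 + 2 u$ ($H{\left(B,u \right)} = - 2 \left(-4 - u\right) = 8 + 2 u$)
$637 H{\left(3,-8 \right)} = 637 \left(8 + 2 \left(-8\right)\right) = 637 \left(8 - 16\right) = 637 \left(-8\right) = -5096$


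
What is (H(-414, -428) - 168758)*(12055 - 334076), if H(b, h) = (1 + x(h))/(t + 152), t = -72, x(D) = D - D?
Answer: 4347489271419/80 ≈ 5.4344e+10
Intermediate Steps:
x(D) = 0
H(b, h) = 1/80 (H(b, h) = (1 + 0)/(-72 + 152) = 1/80)
(H(-414, -428) - 168758)*(12055 - 334076) = (1/80 - 168758)*(12055 - 334076) = -13500639/80*(-322021) = 4347489271419/80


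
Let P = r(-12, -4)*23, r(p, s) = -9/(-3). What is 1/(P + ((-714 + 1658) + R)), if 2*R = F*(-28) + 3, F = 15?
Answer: 2/1609 ≈ 0.0012430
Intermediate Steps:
R = -417/2 (R = (15*(-28) + 3)/2 = (-420 + 3)/2 = (½)*(-417) = -417/2 ≈ -208.50)
r(p, s) = 3 (r(p, s) = -9*(-⅓) = 3)
P = 69 (P = 3*23 = 69)
1/(P + ((-714 + 1658) + R)) = 1/(69 + ((-714 + 1658) - 417/2)) = 1/(69 + (944 - 417/2)) = 1/(69 + 1471/2) = 1/(1609/2) = 2/1609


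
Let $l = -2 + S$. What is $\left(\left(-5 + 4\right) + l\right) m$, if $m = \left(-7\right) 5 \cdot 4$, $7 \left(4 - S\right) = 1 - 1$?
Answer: $-140$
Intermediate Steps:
$S = 4$ ($S = 4 - \frac{1 - 1}{7} = 4 - 0 = 4 + 0 = 4$)
$l = 2$ ($l = -2 + 4 = 2$)
$m = -140$ ($m = \left(-35\right) 4 = -140$)
$\left(\left(-5 + 4\right) + l\right) m = \left(\left(-5 + 4\right) + 2\right) \left(-140\right) = \left(-1 + 2\right) \left(-140\right) = 1 \left(-140\right) = -140$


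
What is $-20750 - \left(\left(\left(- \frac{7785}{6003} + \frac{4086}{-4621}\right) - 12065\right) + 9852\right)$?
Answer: $- \frac{57128148632}{3082207} \approx -18535.0$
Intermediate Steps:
$-20750 - \left(\left(\left(- \frac{7785}{6003} + \frac{4086}{-4621}\right) - 12065\right) + 9852\right) = -20750 - \left(\left(\left(\left(-7785\right) \frac{1}{6003} + 4086 \left(- \frac{1}{4621}\right)\right) - 12065\right) + 9852\right) = -20750 - \left(\left(\left(- \frac{865}{667} - \frac{4086}{4621}\right) - 12065\right) + 9852\right) = -20750 - \left(\left(- \frac{6722527}{3082207} - 12065\right) + 9852\right) = -20750 - \left(- \frac{37193549982}{3082207} + 9852\right) = -20750 - - \frac{6827646618}{3082207} = -20750 + \frac{6827646618}{3082207} = - \frac{57128148632}{3082207}$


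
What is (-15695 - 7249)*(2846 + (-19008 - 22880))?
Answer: 895779648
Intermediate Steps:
(-15695 - 7249)*(2846 + (-19008 - 22880)) = -22944*(2846 - 41888) = -22944*(-39042) = 895779648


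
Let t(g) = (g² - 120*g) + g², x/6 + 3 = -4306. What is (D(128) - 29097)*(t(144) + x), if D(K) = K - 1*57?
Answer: 48241212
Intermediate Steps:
x = -25854 (x = -18 + 6*(-4306) = -18 - 25836 = -25854)
D(K) = -57 + K (D(K) = K - 57 = -57 + K)
t(g) = -120*g + 2*g²
(D(128) - 29097)*(t(144) + x) = ((-57 + 128) - 29097)*(2*144*(-60 + 144) - 25854) = (71 - 29097)*(2*144*84 - 25854) = -29026*(24192 - 25854) = -29026*(-1662) = 48241212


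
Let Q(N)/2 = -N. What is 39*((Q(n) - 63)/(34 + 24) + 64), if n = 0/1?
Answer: 142311/58 ≈ 2453.6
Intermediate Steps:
n = 0 (n = 0*1 = 0)
Q(N) = -2*N (Q(N) = 2*(-N) = -2*N)
39*((Q(n) - 63)/(34 + 24) + 64) = 39*((-2*0 - 63)/(34 + 24) + 64) = 39*((0 - 63)/58 + 64) = 39*(-63*1/58 + 64) = 39*(-63/58 + 64) = 39*(3649/58) = 142311/58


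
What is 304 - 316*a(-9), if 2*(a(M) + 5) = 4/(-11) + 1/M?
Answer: 193942/99 ≈ 1959.0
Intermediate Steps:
a(M) = -57/11 + 1/(2*M) (a(M) = -5 + (4/(-11) + 1/M)/2 = -5 + (4*(-1/11) + 1/M)/2 = -5 + (-4/11 + 1/M)/2 = -5 + (-2/11 + 1/(2*M)) = -57/11 + 1/(2*M))
304 - 316*a(-9) = 304 - 158*(11 - 114*(-9))/(11*(-9)) = 304 - 158*(-1)*(11 + 1026)/(11*9) = 304 - 158*(-1)*1037/(11*9) = 304 - 316*(-1037/198) = 304 + 163846/99 = 193942/99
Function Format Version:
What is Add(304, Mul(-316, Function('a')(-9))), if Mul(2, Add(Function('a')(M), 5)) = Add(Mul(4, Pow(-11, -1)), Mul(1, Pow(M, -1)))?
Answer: Rational(193942, 99) ≈ 1959.0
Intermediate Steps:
Function('a')(M) = Add(Rational(-57, 11), Mul(Rational(1, 2), Pow(M, -1))) (Function('a')(M) = Add(-5, Mul(Rational(1, 2), Add(Mul(4, Pow(-11, -1)), Mul(1, Pow(M, -1))))) = Add(-5, Mul(Rational(1, 2), Add(Mul(4, Rational(-1, 11)), Pow(M, -1)))) = Add(-5, Mul(Rational(1, 2), Add(Rational(-4, 11), Pow(M, -1)))) = Add(-5, Add(Rational(-2, 11), Mul(Rational(1, 2), Pow(M, -1)))) = Add(Rational(-57, 11), Mul(Rational(1, 2), Pow(M, -1))))
Add(304, Mul(-316, Function('a')(-9))) = Add(304, Mul(-316, Mul(Rational(1, 22), Pow(-9, -1), Add(11, Mul(-114, -9))))) = Add(304, Mul(-316, Mul(Rational(1, 22), Rational(-1, 9), Add(11, 1026)))) = Add(304, Mul(-316, Mul(Rational(1, 22), Rational(-1, 9), 1037))) = Add(304, Mul(-316, Rational(-1037, 198))) = Add(304, Rational(163846, 99)) = Rational(193942, 99)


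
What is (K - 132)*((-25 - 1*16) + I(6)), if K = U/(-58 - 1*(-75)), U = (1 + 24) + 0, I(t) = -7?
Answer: 106512/17 ≈ 6265.4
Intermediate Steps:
U = 25 (U = 25 + 0 = 25)
K = 25/17 (K = 25/(-58 - 1*(-75)) = 25/(-58 + 75) = 25/17 ≈ 1.4706)
(K - 132)*((-25 - 1*16) + I(6)) = (25/17 - 132)*((-25 - 1*16) - 7) = -2219*((-25 - 16) - 7)/17 = -2219*(-41 - 7)/17 = -2219/17*(-48) = 106512/17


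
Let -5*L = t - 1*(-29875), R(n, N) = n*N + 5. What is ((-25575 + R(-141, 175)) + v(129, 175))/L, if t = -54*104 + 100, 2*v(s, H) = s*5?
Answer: 499225/48718 ≈ 10.247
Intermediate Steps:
v(s, H) = 5*s/2 (v(s, H) = (s*5)/2 = (5*s)/2 = 5*s/2)
t = -5516 (t = -5616 + 100 = -5516)
R(n, N) = 5 + N*n (R(n, N) = N*n + 5 = 5 + N*n)
L = -24359/5 (L = -(-5516 - 1*(-29875))/5 = -(-5516 + 29875)/5 = -⅕*24359 = -24359/5 ≈ -4871.8)
((-25575 + R(-141, 175)) + v(129, 175))/L = ((-25575 + (5 + 175*(-141))) + (5/2)*129)/(-24359/5) = ((-25575 + (5 - 24675)) + 645/2)*(-5/24359) = ((-25575 - 24670) + 645/2)*(-5/24359) = (-50245 + 645/2)*(-5/24359) = -99845/2*(-5/24359) = 499225/48718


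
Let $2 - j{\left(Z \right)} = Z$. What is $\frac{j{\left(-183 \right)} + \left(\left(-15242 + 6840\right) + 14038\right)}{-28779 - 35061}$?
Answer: $- \frac{5821}{63840} \approx -0.091181$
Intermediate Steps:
$j{\left(Z \right)} = 2 - Z$
$\frac{j{\left(-183 \right)} + \left(\left(-15242 + 6840\right) + 14038\right)}{-28779 - 35061} = \frac{\left(2 - -183\right) + \left(\left(-15242 + 6840\right) + 14038\right)}{-28779 - 35061} = \frac{\left(2 + 183\right) + \left(-8402 + 14038\right)}{-63840} = \left(185 + 5636\right) \left(- \frac{1}{63840}\right) = 5821 \left(- \frac{1}{63840}\right) = - \frac{5821}{63840}$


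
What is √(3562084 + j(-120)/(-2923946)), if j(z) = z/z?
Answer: √30453895425937584998/2923946 ≈ 1887.3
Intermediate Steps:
j(z) = 1
√(3562084 + j(-120)/(-2923946)) = √(3562084 + 1/(-2923946)) = √(3562084 + 1*(-1/2923946)) = √(3562084 - 1/2923946) = √(10415341263463/2923946) = √30453895425937584998/2923946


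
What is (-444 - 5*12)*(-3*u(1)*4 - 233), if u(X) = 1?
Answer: 123480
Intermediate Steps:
(-444 - 5*12)*(-3*u(1)*4 - 233) = (-444 - 5*12)*(-3*1*4 - 233) = (-444 - 60)*(-3*4 - 233) = -504*(-12 - 233) = -504*(-245) = 123480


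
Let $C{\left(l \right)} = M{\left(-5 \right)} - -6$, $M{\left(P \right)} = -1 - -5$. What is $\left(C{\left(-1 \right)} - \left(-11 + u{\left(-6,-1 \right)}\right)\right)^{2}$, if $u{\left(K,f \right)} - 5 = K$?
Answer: $484$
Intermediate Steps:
$u{\left(K,f \right)} = 5 + K$
$M{\left(P \right)} = 4$ ($M{\left(P \right)} = -1 + 5 = 4$)
$C{\left(l \right)} = 10$ ($C{\left(l \right)} = 4 - -6 = 4 + 6 = 10$)
$\left(C{\left(-1 \right)} - \left(-11 + u{\left(-6,-1 \right)}\right)\right)^{2} = \left(10 + \left(\left(-14 + 25\right) - \left(5 - 6\right)\right)\right)^{2} = \left(10 + \left(11 - -1\right)\right)^{2} = \left(10 + \left(11 + 1\right)\right)^{2} = \left(10 + 12\right)^{2} = 22^{2} = 484$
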